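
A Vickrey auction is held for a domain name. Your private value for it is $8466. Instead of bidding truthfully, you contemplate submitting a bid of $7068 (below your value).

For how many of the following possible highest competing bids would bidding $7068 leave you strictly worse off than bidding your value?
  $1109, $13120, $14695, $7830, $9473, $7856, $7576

3

The deviation hurts exactly when the highest competing bid lies strictly between $7068 and $8466 — underbidding then forfeits a profitable win.
$1109: below both → same outcome either way.
$13120: above both → same outcome either way.
$14695: above both → same outcome either way.
$7830: inside the interval → strictly worse (loss $636).
$9473: above both → same outcome either way.
$7856: inside the interval → strictly worse (loss $610).
$7576: inside the interval → strictly worse (loss $890).
Count: 3.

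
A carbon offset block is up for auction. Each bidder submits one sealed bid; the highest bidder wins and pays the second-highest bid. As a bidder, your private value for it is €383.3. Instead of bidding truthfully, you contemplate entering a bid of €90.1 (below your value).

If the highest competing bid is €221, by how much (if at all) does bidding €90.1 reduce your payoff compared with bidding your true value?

Bidding your value €383.3: you win (since €383.3 > €221) and pay €221. Payoff €162.3.
Bidding €90.1: you lose. Payoff €0.
The competing bid €221 lies between your shaded bid and your value, so underbidding forfeits an item you could have won at a profitable price.
Loss from deviating = €162.3 − (€0) = €162.3.
Because the price is fixed by the runner-up's bid, deviating from your value can only change a good outcome into a bad one — never the reverse.

€162.3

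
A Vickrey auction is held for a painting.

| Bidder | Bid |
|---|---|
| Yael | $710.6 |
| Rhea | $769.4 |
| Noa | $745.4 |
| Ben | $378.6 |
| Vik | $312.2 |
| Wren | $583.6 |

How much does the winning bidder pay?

$745.4

Highest bid: Rhea at $769.4, so Rhea wins.
Second-highest bid: Noa at $745.4 — that is the price the winner pays.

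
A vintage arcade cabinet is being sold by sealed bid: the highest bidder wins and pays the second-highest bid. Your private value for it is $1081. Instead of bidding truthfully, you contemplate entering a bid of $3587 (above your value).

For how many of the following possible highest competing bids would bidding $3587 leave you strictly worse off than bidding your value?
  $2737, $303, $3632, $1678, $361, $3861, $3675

2

The deviation hurts exactly when the highest competing bid lies strictly between $1081 and $3587 — overbidding then wins at a price above your value.
$2737: inside the interval → strictly worse (loss $1656).
$303: below both → same outcome either way.
$3632: above both → same outcome either way.
$1678: inside the interval → strictly worse (loss $597).
$361: below both → same outcome either way.
$3861: above both → same outcome either way.
$3675: above both → same outcome either way.
Count: 2.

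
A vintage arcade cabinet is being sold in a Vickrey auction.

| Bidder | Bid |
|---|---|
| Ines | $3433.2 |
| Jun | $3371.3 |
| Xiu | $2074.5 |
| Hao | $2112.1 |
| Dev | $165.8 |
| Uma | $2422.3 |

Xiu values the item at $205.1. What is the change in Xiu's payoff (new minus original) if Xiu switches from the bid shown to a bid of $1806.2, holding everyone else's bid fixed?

The highest bid among the other bidders is $3433.2; Xiu's bid doesn't change that.
Original bid $2074.5: Xiu is not highest (top rival bid is $3433.2); payoff $0.
Alternative bid $1806.2: Xiu is not highest (top rival bid is $3433.2); payoff $0.
Change in payoff = $0 − ($0) = $0.

$0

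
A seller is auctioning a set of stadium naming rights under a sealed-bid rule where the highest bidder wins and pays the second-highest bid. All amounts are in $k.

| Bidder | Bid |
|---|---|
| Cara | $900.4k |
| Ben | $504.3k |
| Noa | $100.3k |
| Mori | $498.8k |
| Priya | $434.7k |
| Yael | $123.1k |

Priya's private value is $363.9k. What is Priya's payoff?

$0k

Highest bid: Cara at $900.4k, so Cara wins.
Second-highest bid: Ben at $504.3k — that is the price the winner pays.
Priya did not win, so Priya pays nothing and receives nothing: payoff $0k.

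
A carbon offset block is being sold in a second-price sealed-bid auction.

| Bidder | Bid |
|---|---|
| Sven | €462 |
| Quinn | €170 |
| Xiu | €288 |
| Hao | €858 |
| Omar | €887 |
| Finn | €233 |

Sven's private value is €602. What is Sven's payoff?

Highest bid: Omar at €887, so Omar wins.
Second-highest bid: Hao at €858 — that is the price the winner pays.
Sven did not win, so Sven pays nothing and receives nothing: payoff €0.

€0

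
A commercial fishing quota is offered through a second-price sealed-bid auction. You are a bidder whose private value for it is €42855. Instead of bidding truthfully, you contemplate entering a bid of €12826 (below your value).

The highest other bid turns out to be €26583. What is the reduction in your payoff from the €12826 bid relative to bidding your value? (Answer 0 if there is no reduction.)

Bidding your value €42855: you win (since €42855 > €26583) and pay €26583. Payoff €16272.
Bidding €12826: you lose. Payoff €0.
The competing bid €26583 lies between your shaded bid and your value, so underbidding forfeits an item you could have won at a profitable price.
Loss from deviating = €16272 − (€0) = €16272.
Because the price is fixed by the runner-up's bid, deviating from your value can only change a good outcome into a bad one — never the reverse.

€16272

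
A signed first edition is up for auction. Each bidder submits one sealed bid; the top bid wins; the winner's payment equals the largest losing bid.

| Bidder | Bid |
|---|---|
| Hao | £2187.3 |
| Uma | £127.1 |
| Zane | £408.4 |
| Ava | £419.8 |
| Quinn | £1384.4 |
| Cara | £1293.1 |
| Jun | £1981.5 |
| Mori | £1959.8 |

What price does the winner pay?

£1981.5

Highest bid: Hao at £2187.3, so Hao wins.
Second-highest bid: Jun at £1981.5 — that is the price the winner pays.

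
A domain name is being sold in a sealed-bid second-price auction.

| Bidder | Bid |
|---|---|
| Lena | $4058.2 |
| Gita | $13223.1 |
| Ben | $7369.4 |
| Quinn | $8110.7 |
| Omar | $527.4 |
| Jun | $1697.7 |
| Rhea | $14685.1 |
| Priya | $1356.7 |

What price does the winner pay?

Highest bid: Rhea at $14685.1, so Rhea wins.
Second-highest bid: Gita at $13223.1 — that is the price the winner pays.

$13223.1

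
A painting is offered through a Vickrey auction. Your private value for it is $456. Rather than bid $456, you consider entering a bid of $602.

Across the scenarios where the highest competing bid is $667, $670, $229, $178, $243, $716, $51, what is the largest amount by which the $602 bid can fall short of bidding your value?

$667: same outcome either way → loss $0.
$670: same outcome either way → loss $0.
$229: same outcome either way → loss $0.
$178: same outcome either way → loss $0.
$243: same outcome either way → loss $0.
$716: same outcome either way → loss $0.
$51: same outcome either way → loss $0.
Maximum loss: $0.

$0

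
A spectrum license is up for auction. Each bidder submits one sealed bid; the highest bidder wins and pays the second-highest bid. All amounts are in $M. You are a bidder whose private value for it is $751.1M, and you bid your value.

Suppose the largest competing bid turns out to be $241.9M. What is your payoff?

$509.2M

Your bid $751.1M exceeds the highest competing bid $241.9M, so you win.
In a second-price auction the winner pays the second-highest bid, $241.9M.
Payoff = value − price = $751.1M − $241.9M = $509.2M.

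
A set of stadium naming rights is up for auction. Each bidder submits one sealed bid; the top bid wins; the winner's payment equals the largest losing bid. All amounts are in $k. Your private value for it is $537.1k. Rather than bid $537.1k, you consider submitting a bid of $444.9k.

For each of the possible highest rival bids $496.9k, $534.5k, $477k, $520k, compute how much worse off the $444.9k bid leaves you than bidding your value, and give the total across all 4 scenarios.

The deviation costs you only when the competing bid falls strictly between $444.9k and $537.1k; elsewhere both bids give the same outcome.
$496.9k: truthful payoff $40.2k, deviation payoff $0k → loss $40.2k.
$534.5k: truthful payoff $2.6k, deviation payoff $0k → loss $2.6k.
$477k: truthful payoff $60.1k, deviation payoff $0k → loss $60.1k.
$520k: truthful payoff $17.1k, deviation payoff $0k → loss $17.1k.
Total loss = $40.2k + $2.6k + $60.1k + $17.1k = $120k.
Because the price is fixed by the runner-up's bid, deviating from your value can only change a good outcome into a bad one — never the reverse.

$120k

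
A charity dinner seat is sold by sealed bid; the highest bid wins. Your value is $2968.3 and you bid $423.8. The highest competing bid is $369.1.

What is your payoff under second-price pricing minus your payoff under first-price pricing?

You have the highest bid, so you win under either rule.
Second-price: pay $369.1 → payoff $2599.2.
First-price: pay your own bid $423.8 → payoff $2544.5.
Difference = $2599.2 − ($2544.5) = $54.7.

$54.7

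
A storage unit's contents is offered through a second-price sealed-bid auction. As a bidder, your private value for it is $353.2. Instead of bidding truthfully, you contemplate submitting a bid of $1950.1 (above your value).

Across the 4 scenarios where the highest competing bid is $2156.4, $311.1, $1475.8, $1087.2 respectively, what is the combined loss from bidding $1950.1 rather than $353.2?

The deviation costs you only when the competing bid falls strictly between $353.2 and $1950.1; elsewhere both bids give the same outcome.
$2156.4: outcomes coincide → loss $0.
$311.1: outcomes coincide → loss $0.
$1475.8: truthful payoff $0, deviation payoff −$1122.6 → loss $1122.6.
$1087.2: truthful payoff $0, deviation payoff −$734 → loss $734.
Total loss = $1122.6 + $734 = $1856.6.

$1856.6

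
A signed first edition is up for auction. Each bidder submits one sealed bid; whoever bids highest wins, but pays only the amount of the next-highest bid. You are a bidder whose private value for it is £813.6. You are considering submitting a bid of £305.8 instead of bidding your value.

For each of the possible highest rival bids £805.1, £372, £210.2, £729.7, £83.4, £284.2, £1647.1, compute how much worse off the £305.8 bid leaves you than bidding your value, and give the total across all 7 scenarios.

The deviation costs you only when the competing bid falls strictly between £305.8 and £813.6; elsewhere both bids give the same outcome.
£805.1: truthful payoff £8.5, deviation payoff £0 → loss £8.5.
£372: truthful payoff £441.6, deviation payoff £0 → loss £441.6.
£210.2: outcomes coincide → loss £0.
£729.7: truthful payoff £83.9, deviation payoff £0 → loss £83.9.
£83.4: outcomes coincide → loss £0.
£284.2: outcomes coincide → loss £0.
£1647.1: outcomes coincide → loss £0.
Total loss = £8.5 + £441.6 + £83.9 = £534.

£534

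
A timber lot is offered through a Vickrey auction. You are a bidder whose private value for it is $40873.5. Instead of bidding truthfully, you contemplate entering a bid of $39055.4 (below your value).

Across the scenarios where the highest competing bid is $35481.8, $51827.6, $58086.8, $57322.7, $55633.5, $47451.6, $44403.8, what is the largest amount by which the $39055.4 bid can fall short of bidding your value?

$0

$35481.8: same outcome either way → loss $0.
$51827.6: same outcome either way → loss $0.
$58086.8: same outcome either way → loss $0.
$57322.7: same outcome either way → loss $0.
$55633.5: same outcome either way → loss $0.
$47451.6: same outcome either way → loss $0.
$44403.8: same outcome either way → loss $0.
Maximum loss: $0.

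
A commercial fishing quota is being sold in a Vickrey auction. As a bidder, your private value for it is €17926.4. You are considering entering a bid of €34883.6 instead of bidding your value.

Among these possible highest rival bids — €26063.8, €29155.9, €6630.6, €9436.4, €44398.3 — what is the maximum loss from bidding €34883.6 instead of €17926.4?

€26063.8: truthful gives €0, deviation gives −€8137.4 → loss €8137.4.
€29155.9: truthful gives €0, deviation gives −€11229.5 → loss €11229.5.
€6630.6: same outcome either way → loss €0.
€9436.4: same outcome either way → loss €0.
€44398.3: same outcome either way → loss €0.
Maximum loss: €11229.5.

€11229.5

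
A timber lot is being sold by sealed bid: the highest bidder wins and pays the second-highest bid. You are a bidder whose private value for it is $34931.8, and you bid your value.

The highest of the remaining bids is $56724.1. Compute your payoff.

Your bid $34931.8 is below the highest competing bid $56724.1, so you lose.
A losing bidder pays nothing and receives nothing: payoff = $0.

$0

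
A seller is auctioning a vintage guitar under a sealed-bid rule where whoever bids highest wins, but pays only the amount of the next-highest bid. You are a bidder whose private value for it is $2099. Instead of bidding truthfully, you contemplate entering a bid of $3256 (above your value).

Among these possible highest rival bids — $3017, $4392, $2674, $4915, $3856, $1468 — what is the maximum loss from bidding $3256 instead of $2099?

$3017: truthful gives $0, deviation gives −$918 → loss $918.
$4392: same outcome either way → loss $0.
$2674: truthful gives $0, deviation gives −$575 → loss $575.
$4915: same outcome either way → loss $0.
$3856: same outcome either way → loss $0.
$1468: same outcome either way → loss $0.
Maximum loss: $918.

$918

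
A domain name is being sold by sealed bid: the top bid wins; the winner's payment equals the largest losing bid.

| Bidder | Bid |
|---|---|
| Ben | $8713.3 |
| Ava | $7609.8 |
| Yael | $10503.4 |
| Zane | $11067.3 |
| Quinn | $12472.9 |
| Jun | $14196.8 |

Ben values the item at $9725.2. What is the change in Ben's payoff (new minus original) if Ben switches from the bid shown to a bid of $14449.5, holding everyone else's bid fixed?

The highest bid among the other bidders is $14196.8; Ben's bid doesn't change that.
Original bid $8713.3: Ben is not highest (top rival bid is $14196.8); payoff $0.
Alternative bid $14449.5: Ben is highest, pays the top rival bid $14196.8; payoff $9725.2 − $14196.8 = −$4471.6.
Change in payoff = −$4471.6 − ($0) = −$4471.6.

−$4471.6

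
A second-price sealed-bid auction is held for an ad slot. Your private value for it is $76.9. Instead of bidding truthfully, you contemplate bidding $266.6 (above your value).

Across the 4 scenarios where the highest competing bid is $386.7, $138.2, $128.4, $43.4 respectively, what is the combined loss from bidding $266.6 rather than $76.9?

$112.8

The deviation costs you only when the competing bid falls strictly between $76.9 and $266.6; elsewhere both bids give the same outcome.
$386.7: outcomes coincide → loss $0.
$138.2: truthful payoff $0, deviation payoff −$61.3 → loss $61.3.
$128.4: truthful payoff $0, deviation payoff −$51.5 → loss $51.5.
$43.4: outcomes coincide → loss $0.
Total loss = $61.3 + $51.5 = $112.8.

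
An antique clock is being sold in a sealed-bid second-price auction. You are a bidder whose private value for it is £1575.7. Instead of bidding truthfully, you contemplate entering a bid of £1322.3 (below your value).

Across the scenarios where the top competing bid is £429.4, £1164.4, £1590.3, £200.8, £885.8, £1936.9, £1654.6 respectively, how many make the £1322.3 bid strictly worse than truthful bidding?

The deviation hurts exactly when the highest competing bid lies strictly between £1322.3 and £1575.7 — underbidding then forfeits a profitable win.
£429.4: below both → same outcome either way.
£1164.4: below both → same outcome either way.
£1590.3: above both → same outcome either way.
£200.8: below both → same outcome either way.
£885.8: below both → same outcome either way.
£1936.9: above both → same outcome either way.
£1654.6: above both → same outcome either way.
Count: 0.

0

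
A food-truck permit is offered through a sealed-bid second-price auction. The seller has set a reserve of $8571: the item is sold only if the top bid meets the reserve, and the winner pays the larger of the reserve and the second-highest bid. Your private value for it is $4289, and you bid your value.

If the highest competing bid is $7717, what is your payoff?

Your bid $4289 is below the highest competing bid $7717, so you lose. Payoff $0.

$0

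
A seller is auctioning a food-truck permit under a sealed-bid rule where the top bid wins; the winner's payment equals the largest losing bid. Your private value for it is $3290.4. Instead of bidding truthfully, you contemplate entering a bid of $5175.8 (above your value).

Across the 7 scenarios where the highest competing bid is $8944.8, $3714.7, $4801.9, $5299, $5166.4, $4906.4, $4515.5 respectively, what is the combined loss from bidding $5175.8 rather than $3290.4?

The deviation costs you only when the competing bid falls strictly between $3290.4 and $5175.8; elsewhere both bids give the same outcome.
$8944.8: outcomes coincide → loss $0.
$3714.7: truthful payoff $0, deviation payoff −$424.3 → loss $424.3.
$4801.9: truthful payoff $0, deviation payoff −$1511.5 → loss $1511.5.
$5299: outcomes coincide → loss $0.
$5166.4: truthful payoff $0, deviation payoff −$1876 → loss $1876.
$4906.4: truthful payoff $0, deviation payoff −$1616 → loss $1616.
$4515.5: truthful payoff $0, deviation payoff −$1225.1 → loss $1225.1.
Total loss = $424.3 + $1511.5 + $1876 + $1616 + $1225.1 = $6652.9.
In a second-price auction your bid sets only whether you win, not what you pay, so bidding your true value is weakly dominant.

$6652.9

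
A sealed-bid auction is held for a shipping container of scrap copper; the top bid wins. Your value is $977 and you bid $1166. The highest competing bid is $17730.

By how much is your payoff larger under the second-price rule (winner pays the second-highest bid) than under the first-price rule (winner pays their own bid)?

Your bid $1166 is below $17730, so you lose under either rule.
Payoff is $0 in both cases; difference = $0.

$0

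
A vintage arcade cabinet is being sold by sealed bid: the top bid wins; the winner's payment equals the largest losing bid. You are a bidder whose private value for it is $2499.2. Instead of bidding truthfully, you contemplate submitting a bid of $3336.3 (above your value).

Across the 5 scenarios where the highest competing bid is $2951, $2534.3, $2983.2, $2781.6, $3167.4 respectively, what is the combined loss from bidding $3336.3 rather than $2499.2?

The deviation costs you only when the competing bid falls strictly between $2499.2 and $3336.3; elsewhere both bids give the same outcome.
$2951: truthful payoff $0, deviation payoff −$451.8 → loss $451.8.
$2534.3: truthful payoff $0, deviation payoff −$35.1 → loss $35.1.
$2983.2: truthful payoff $0, deviation payoff −$484 → loss $484.
$2781.6: truthful payoff $0, deviation payoff −$282.4 → loss $282.4.
$3167.4: truthful payoff $0, deviation payoff −$668.2 → loss $668.2.
Total loss = $451.8 + $35.1 + $484 + $282.4 + $668.2 = $1921.5.
Truthful bidding weakly dominates here: raising your bid can only win items priced above your value, and lowering it can only forfeit items priced below.

$1921.5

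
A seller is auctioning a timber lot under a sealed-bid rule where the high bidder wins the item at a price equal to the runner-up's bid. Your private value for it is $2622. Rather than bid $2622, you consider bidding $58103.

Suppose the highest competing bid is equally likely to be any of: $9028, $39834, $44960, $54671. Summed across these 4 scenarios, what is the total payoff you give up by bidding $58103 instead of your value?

$138005

The deviation costs you only when the competing bid falls strictly between $2622 and $58103; elsewhere both bids give the same outcome.
$9028: truthful payoff $0, deviation payoff −$6406 → loss $6406.
$39834: truthful payoff $0, deviation payoff −$37212 → loss $37212.
$44960: truthful payoff $0, deviation payoff −$42338 → loss $42338.
$54671: truthful payoff $0, deviation payoff −$52049 → loss $52049.
Total loss = $6406 + $37212 + $42338 + $52049 = $138005.
Truthful bidding weakly dominates here: raising your bid can only win items priced above your value, and lowering it can only forfeit items priced below.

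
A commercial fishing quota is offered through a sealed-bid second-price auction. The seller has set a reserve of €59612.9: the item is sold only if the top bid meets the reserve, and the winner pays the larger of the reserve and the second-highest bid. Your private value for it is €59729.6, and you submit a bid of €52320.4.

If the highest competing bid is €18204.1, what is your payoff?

€0

Your bid €52320.4 is the highest bid but falls below the reserve €59612.9, so the item goes unsold. Payoff €0.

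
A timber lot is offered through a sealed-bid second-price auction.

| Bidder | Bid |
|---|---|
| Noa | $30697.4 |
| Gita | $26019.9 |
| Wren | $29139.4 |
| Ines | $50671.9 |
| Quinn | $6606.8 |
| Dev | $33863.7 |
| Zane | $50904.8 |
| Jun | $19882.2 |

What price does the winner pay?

Highest bid: Zane at $50904.8, so Zane wins.
Second-highest bid: Ines at $50671.9 — that is the price the winner pays.

$50671.9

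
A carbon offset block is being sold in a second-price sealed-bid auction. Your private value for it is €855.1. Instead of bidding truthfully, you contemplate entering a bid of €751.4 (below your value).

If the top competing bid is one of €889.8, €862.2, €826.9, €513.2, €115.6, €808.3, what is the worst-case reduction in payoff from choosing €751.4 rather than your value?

€46.8

€889.8: same outcome either way → loss €0.
€862.2: same outcome either way → loss €0.
€826.9: truthful gives €28.2, deviation gives €0 → loss €28.2.
€513.2: same outcome either way → loss €0.
€115.6: same outcome either way → loss €0.
€808.3: truthful gives €46.8, deviation gives €0 → loss €46.8.
Maximum loss: €46.8.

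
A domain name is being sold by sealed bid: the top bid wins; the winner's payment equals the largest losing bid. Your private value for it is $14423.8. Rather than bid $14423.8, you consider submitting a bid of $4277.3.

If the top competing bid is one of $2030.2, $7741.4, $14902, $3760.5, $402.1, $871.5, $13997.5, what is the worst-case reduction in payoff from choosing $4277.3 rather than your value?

$6682.4

$2030.2: same outcome either way → loss $0.
$7741.4: truthful gives $6682.4, deviation gives $0 → loss $6682.4.
$14902: same outcome either way → loss $0.
$3760.5: same outcome either way → loss $0.
$402.1: same outcome either way → loss $0.
$871.5: same outcome either way → loss $0.
$13997.5: truthful gives $426.3, deviation gives $0 → loss $426.3.
Maximum loss: $6682.4.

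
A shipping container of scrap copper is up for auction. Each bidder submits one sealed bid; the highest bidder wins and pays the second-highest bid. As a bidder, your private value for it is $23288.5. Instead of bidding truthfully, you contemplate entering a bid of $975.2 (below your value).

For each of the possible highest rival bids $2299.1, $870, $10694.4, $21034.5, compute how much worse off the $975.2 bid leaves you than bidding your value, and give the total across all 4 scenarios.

The deviation costs you only when the competing bid falls strictly between $975.2 and $23288.5; elsewhere both bids give the same outcome.
$2299.1: truthful payoff $20989.4, deviation payoff $0 → loss $20989.4.
$870: outcomes coincide → loss $0.
$10694.4: truthful payoff $12594.1, deviation payoff $0 → loss $12594.1.
$21034.5: truthful payoff $2254, deviation payoff $0 → loss $2254.
Total loss = $20989.4 + $12594.1 + $2254 = $35837.5.

$35837.5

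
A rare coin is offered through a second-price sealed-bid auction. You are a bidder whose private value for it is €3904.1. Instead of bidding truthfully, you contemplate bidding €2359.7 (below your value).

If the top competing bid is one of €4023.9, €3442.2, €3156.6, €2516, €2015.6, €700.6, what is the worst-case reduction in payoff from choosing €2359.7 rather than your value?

€4023.9: same outcome either way → loss €0.
€3442.2: truthful gives €461.9, deviation gives €0 → loss €461.9.
€3156.6: truthful gives €747.5, deviation gives €0 → loss €747.5.
€2516: truthful gives €1388.1, deviation gives €0 → loss €1388.1.
€2015.6: same outcome either way → loss €0.
€700.6: same outcome either way → loss €0.
Maximum loss: €1388.1.

€1388.1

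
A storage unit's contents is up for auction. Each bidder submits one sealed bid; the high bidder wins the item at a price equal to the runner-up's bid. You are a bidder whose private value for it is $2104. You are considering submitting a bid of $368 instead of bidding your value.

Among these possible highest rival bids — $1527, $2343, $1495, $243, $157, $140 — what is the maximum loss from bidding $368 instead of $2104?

$1527: truthful gives $577, deviation gives $0 → loss $577.
$2343: same outcome either way → loss $0.
$1495: truthful gives $609, deviation gives $0 → loss $609.
$243: same outcome either way → loss $0.
$157: same outcome either way → loss $0.
$140: same outcome either way → loss $0.
Maximum loss: $609.

$609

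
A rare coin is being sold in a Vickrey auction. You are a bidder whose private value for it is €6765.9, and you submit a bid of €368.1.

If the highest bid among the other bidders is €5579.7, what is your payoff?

Your bid €368.1 is below the highest competing bid €5579.7, so you lose.
A losing bidder pays nothing and receives nothing: payoff = €0.

€0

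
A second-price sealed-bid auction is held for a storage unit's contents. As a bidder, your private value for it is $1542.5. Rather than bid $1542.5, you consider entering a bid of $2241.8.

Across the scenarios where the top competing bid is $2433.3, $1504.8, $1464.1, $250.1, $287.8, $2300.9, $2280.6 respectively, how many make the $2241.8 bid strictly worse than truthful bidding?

0

The deviation hurts exactly when the highest competing bid lies strictly between $1542.5 and $2241.8 — overbidding then wins at a price above your value.
$2433.3: above both → same outcome either way.
$1504.8: below both → same outcome either way.
$1464.1: below both → same outcome either way.
$250.1: below both → same outcome either way.
$287.8: below both → same outcome either way.
$2300.9: above both → same outcome either way.
$2280.6: above both → same outcome either way.
Count: 0.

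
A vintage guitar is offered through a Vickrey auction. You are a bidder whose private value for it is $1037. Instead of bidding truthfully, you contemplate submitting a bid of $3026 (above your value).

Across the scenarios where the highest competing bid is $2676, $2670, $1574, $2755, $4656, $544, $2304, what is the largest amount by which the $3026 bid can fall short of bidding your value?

$2676: truthful gives $0, deviation gives −$1639 → loss $1639.
$2670: truthful gives $0, deviation gives −$1633 → loss $1633.
$1574: truthful gives $0, deviation gives −$537 → loss $537.
$2755: truthful gives $0, deviation gives −$1718 → loss $1718.
$4656: same outcome either way → loss $0.
$544: same outcome either way → loss $0.
$2304: truthful gives $0, deviation gives −$1267 → loss $1267.
Maximum loss: $1718.

$1718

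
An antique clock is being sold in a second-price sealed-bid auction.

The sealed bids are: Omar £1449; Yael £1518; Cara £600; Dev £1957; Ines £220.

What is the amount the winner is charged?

£1518

Highest bid: Dev at £1957, so Dev wins.
Second-highest bid: Yael at £1518 — that is the price the winner pays.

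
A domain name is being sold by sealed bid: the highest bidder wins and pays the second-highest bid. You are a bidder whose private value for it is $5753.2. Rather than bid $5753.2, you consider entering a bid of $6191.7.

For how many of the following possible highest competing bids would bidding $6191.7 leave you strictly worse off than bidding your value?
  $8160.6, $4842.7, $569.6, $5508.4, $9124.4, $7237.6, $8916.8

The deviation hurts exactly when the highest competing bid lies strictly between $5753.2 and $6191.7 — overbidding then wins at a price above your value.
$8160.6: above both → same outcome either way.
$4842.7: below both → same outcome either way.
$569.6: below both → same outcome either way.
$5508.4: below both → same outcome either way.
$9124.4: above both → same outcome either way.
$7237.6: above both → same outcome either way.
$8916.8: above both → same outcome either way.
Count: 0.

0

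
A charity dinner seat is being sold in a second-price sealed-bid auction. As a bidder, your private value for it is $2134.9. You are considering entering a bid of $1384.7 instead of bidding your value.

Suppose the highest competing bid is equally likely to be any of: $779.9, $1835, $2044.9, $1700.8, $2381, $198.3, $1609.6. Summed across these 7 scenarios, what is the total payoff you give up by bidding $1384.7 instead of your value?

The deviation costs you only when the competing bid falls strictly between $1384.7 and $2134.9; elsewhere both bids give the same outcome.
$779.9: outcomes coincide → loss $0.
$1835: truthful payoff $299.9, deviation payoff $0 → loss $299.9.
$2044.9: truthful payoff $90, deviation payoff $0 → loss $90.
$1700.8: truthful payoff $434.1, deviation payoff $0 → loss $434.1.
$2381: outcomes coincide → loss $0.
$198.3: outcomes coincide → loss $0.
$1609.6: truthful payoff $525.3, deviation payoff $0 → loss $525.3.
Total loss = $299.9 + $90 + $434.1 + $525.3 = $1349.3.

$1349.3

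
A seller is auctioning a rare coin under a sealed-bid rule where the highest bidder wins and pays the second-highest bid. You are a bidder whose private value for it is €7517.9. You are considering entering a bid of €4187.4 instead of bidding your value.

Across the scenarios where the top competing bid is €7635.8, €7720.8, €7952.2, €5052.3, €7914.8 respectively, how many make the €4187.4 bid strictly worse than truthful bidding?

1

The deviation hurts exactly when the highest competing bid lies strictly between €4187.4 and €7517.9 — underbidding then forfeits a profitable win.
€7635.8: above both → same outcome either way.
€7720.8: above both → same outcome either way.
€7952.2: above both → same outcome either way.
€5052.3: inside the interval → strictly worse (loss €2465.6).
€7914.8: above both → same outcome either way.
Count: 1.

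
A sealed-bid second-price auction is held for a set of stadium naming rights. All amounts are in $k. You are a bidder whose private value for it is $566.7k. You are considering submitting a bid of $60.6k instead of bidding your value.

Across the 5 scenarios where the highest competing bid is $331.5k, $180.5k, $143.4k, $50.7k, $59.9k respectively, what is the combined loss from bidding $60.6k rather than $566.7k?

The deviation costs you only when the competing bid falls strictly between $60.6k and $566.7k; elsewhere both bids give the same outcome.
$331.5k: truthful payoff $235.2k, deviation payoff $0k → loss $235.2k.
$180.5k: truthful payoff $386.2k, deviation payoff $0k → loss $386.2k.
$143.4k: truthful payoff $423.3k, deviation payoff $0k → loss $423.3k.
$50.7k: outcomes coincide → loss $0k.
$59.9k: outcomes coincide → loss $0k.
Total loss = $235.2k + $386.2k + $423.3k = $1044.7k.
Truthful bidding weakly dominates here: raising your bid can only win items priced above your value, and lowering it can only forfeit items priced below.

$1044.7k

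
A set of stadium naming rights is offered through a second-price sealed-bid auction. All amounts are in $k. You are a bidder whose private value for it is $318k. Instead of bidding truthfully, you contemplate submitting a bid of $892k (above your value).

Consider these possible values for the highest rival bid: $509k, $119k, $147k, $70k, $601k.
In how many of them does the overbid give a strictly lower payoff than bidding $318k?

2

The deviation hurts exactly when the highest competing bid lies strictly between $318k and $892k — overbidding then wins at a price above your value.
$509k: inside the interval → strictly worse (loss $191k).
$119k: below both → same outcome either way.
$147k: below both → same outcome either way.
$70k: below both → same outcome either way.
$601k: inside the interval → strictly worse (loss $283k).
Count: 2.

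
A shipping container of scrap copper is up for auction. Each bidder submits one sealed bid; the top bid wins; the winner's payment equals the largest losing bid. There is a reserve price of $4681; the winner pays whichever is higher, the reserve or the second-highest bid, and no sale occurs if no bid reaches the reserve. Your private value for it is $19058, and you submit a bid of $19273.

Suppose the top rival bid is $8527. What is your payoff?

$10531

Your bid $19273 is the highest and exceeds the reserve.
Price = max(second-highest bid, reserve) = max($8527, $4681) = $8527.
Payoff = $19058 − $8527 = $10531.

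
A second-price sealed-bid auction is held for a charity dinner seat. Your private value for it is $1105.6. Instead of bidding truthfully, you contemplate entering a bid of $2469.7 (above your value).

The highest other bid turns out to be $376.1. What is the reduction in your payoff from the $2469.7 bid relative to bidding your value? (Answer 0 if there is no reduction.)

$0

Bidding your value $1105.6: you win (since $1105.6 > $376.1) and pay $376.1. Payoff $729.5.
Bidding $2469.7: you win and pay $376.1. Payoff $1105.6 − $376.1 = $729.5.
Difference = $729.5 − $729.5 = $0; both bids lead to the same outcome because the competing bid is below both your value and your alternative bid.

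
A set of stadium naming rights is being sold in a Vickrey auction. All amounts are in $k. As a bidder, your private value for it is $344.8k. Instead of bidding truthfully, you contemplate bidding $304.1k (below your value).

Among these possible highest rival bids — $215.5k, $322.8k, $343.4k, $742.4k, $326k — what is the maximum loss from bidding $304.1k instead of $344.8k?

$215.5k: same outcome either way → loss $0k.
$322.8k: truthful gives $22k, deviation gives $0k → loss $22k.
$343.4k: truthful gives $1.4k, deviation gives $0k → loss $1.4k.
$742.4k: same outcome either way → loss $0k.
$326k: truthful gives $18.8k, deviation gives $0k → loss $18.8k.
Maximum loss: $22k.

$22k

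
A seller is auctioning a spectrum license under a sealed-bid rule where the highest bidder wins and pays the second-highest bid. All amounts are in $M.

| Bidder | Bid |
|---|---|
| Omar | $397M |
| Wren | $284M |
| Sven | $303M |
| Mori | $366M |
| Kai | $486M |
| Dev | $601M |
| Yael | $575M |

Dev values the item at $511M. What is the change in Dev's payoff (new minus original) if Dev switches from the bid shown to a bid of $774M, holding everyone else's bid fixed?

The highest bid among the other bidders is $575M; Dev's bid doesn't change that.
Original bid $601M: Dev is highest, pays the top rival bid $575M; payoff $511M − $575M = −$64M.
Alternative bid $774M: Dev is highest, pays the top rival bid $575M; payoff $511M − $575M = −$64M.
Change in payoff = −$64M − (−$64M) = $0M.

$0M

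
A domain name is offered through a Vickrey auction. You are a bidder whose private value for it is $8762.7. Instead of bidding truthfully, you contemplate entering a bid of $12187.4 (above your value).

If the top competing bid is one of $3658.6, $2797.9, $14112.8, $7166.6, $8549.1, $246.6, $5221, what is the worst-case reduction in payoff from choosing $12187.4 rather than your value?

$3658.6: same outcome either way → loss $0.
$2797.9: same outcome either way → loss $0.
$14112.8: same outcome either way → loss $0.
$7166.6: same outcome either way → loss $0.
$8549.1: same outcome either way → loss $0.
$246.6: same outcome either way → loss $0.
$5221: same outcome either way → loss $0.
Maximum loss: $0.

$0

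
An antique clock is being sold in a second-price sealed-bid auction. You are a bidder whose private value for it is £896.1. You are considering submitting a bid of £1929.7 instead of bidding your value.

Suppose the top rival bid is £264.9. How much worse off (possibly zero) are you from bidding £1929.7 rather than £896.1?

Bidding your value £896.1: you win (since £896.1 > £264.9) and pay £264.9. Payoff £631.2.
Bidding £1929.7: you win and pay £264.9. Payoff £896.1 − £264.9 = £631.2.
Difference = £631.2 − £631.2 = £0; both bids lead to the same outcome because the competing bid is below both your value and your alternative bid.

£0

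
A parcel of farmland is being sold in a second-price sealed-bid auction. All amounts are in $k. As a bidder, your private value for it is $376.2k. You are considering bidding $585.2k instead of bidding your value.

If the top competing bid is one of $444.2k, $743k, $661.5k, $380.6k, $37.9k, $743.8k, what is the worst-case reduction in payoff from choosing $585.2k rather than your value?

$68k

$444.2k: truthful gives $0k, deviation gives −$68k → loss $68k.
$743k: same outcome either way → loss $0k.
$661.5k: same outcome either way → loss $0k.
$380.6k: truthful gives $0k, deviation gives −$4.4k → loss $4.4k.
$37.9k: same outcome either way → loss $0k.
$743.8k: same outcome either way → loss $0k.
Maximum loss: $68k.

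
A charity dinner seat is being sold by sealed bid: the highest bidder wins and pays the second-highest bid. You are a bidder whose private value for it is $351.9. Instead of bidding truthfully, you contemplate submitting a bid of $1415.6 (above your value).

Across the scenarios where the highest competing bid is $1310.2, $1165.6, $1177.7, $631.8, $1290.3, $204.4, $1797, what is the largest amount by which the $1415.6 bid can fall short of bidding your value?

$1310.2: truthful gives $0, deviation gives −$958.3 → loss $958.3.
$1165.6: truthful gives $0, deviation gives −$813.7 → loss $813.7.
$1177.7: truthful gives $0, deviation gives −$825.8 → loss $825.8.
$631.8: truthful gives $0, deviation gives −$279.9 → loss $279.9.
$1290.3: truthful gives $0, deviation gives −$938.4 → loss $938.4.
$204.4: same outcome either way → loss $0.
$1797: same outcome either way → loss $0.
Maximum loss: $958.3.

$958.3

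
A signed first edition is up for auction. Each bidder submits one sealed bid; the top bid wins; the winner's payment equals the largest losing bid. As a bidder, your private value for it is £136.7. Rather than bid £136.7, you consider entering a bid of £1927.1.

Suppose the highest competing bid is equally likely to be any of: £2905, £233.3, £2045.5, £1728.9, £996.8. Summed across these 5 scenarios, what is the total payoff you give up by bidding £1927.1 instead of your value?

The deviation costs you only when the competing bid falls strictly between £136.7 and £1927.1; elsewhere both bids give the same outcome.
£2905: outcomes coincide → loss £0.
£233.3: truthful payoff £0, deviation payoff −£96.6 → loss £96.6.
£2045.5: outcomes coincide → loss £0.
£1728.9: truthful payoff £0, deviation payoff −£1592.2 → loss £1592.2.
£996.8: truthful payoff £0, deviation payoff −£860.1 → loss £860.1.
Total loss = £96.6 + £1592.2 + £860.1 = £2548.9.
In a second-price auction your bid sets only whether you win, not what you pay, so bidding your true value is weakly dominant.

£2548.9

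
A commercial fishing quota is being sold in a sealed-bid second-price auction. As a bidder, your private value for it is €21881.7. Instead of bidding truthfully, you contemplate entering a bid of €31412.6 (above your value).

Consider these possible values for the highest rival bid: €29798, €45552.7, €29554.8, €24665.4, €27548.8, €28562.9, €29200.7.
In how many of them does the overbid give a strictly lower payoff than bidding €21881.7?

The deviation hurts exactly when the highest competing bid lies strictly between €21881.7 and €31412.6 — overbidding then wins at a price above your value.
€29798: inside the interval → strictly worse (loss €7916.3).
€45552.7: above both → same outcome either way.
€29554.8: inside the interval → strictly worse (loss €7673.1).
€24665.4: inside the interval → strictly worse (loss €2783.7).
€27548.8: inside the interval → strictly worse (loss €5667.1).
€28562.9: inside the interval → strictly worse (loss €6681.2).
€29200.7: inside the interval → strictly worse (loss €7319).
Count: 6.

6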